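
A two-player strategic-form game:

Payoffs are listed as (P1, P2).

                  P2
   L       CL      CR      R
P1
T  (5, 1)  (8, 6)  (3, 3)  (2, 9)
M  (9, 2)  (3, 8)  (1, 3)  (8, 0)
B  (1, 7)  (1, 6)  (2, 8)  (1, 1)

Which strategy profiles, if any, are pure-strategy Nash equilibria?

There is no pure-strategy Nash equilibrium.

P1 against L: payoffs 5, 9, 1 → best response M.
P1 against CL: payoffs 8, 3, 1 → best response T.
P1 against CR: payoffs 3, 1, 2 → best response T.
P1 against R: payoffs 2, 8, 1 → best response M.
P2 against T: payoffs 1, 6, 3, 9 → best response R.
P2 against M: payoffs 2, 8, 3, 0 → best response CL.
P2 against B: payoffs 7, 6, 8, 1 → best response CR.
No profile is a mutual best response for all players.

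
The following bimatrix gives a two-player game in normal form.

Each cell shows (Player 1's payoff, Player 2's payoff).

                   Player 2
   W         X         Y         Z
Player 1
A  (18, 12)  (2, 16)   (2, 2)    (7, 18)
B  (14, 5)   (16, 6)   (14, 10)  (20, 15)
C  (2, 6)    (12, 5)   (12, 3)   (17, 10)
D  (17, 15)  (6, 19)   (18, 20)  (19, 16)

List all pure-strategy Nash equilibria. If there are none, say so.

Pure-strategy Nash equilibria: (B, Z) and (D, Y)

(A, W): Player 2 can switch to X (12 → 16). Not NE.
(A, X): Player 1 can switch to B (2 → 16). Not NE.
(A, Y): Player 1 can switch to B (2 → 14). Not NE.
(A, Z): Player 1 can switch to B (7 → 20). Not NE.
(B, W): Player 1 can switch to A (14 → 18). Not NE.
(B, X): Player 2 can switch to Y (6 → 10). Not NE.
(B, Y): Player 1 can switch to D (14 → 18). Not NE.
(B, Z): Player 1 gets 20, best alternative 19; Player 2 gets 15, best alternative 10. No profitable deviation — NE.
(C, W): Player 1 can switch to A (2 → 18). Not NE.
(C, X): Player 1 can switch to B (12 → 16). Not NE.
(C, Y): Player 1 can switch to B (12 → 14). Not NE.
(D, Y): Player 1 gets 18, best alternative 14; Player 2 gets 20, best alternative 19. No profitable deviation — NE.
(The remaining 4 profiles each have a profitable deviation by the same check.)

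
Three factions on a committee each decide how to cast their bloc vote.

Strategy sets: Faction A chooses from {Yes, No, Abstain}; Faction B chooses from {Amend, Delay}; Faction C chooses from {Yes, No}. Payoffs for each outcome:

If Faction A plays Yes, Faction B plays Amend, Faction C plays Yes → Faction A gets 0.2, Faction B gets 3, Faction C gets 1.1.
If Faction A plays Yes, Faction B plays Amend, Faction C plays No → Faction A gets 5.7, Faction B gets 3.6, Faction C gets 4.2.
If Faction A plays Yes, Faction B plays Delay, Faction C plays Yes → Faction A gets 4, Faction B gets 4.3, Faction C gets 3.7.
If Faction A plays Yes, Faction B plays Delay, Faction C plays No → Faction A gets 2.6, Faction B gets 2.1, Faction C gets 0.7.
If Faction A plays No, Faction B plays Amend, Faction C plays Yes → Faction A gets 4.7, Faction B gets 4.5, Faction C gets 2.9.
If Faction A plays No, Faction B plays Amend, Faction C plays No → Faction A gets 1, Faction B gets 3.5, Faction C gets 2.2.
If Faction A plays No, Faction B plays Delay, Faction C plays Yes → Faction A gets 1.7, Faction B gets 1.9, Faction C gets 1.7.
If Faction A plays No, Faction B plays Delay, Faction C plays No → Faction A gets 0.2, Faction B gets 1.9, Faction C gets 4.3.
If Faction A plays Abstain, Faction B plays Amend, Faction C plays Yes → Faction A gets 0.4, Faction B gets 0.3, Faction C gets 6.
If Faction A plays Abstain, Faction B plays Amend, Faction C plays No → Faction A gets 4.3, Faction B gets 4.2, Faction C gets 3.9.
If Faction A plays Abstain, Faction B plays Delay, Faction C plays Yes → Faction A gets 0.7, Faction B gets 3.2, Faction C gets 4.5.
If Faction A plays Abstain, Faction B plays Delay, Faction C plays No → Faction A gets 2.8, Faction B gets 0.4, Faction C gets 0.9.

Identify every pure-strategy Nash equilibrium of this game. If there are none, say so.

Mark each player's best response to every combination of opponents' strategies; a profile where every player is best-responding is a pure Nash equilibrium.
Faction A against (Amend, Yes): payoffs 0.2, 4.7, 0.4 → best response No.
Faction A against (Amend, No): payoffs 5.7, 1, 4.3 → best response Yes.
Faction A against (Delay, Yes): payoffs 4, 1.7, 0.7 → best response Yes.
Faction A against (Delay, No): payoffs 2.6, 0.2, 2.8 → best response Abstain.
Faction B against (Yes, Yes): payoffs 3, 4.3 → best response Delay.
Faction B against (Yes, No): payoffs 3.6, 2.1 → best response Amend.
Faction B against (No, Yes): payoffs 4.5, 1.9 → best response Amend.
Faction B against (No, No): payoffs 3.5, 1.9 → best response Amend.
Faction B against (Abstain, Yes): payoffs 0.3, 3.2 → best response Delay.
Faction B against (Abstain, No): payoffs 4.2, 0.4 → best response Amend.
Faction C against (Yes, Amend): payoffs 1.1, 4.2 → best response No.
Faction C against (Yes, Delay): payoffs 3.7, 0.7 → best response Yes.
Faction C against (No, Amend): payoffs 2.9, 2.2 → best response Yes.
Faction C against (No, Delay): payoffs 1.7, 4.3 → best response No.
Faction C against (Abstain, Amend): payoffs 6, 3.9 → best response Yes.
Faction C against (Abstain, Delay): payoffs 4.5, 0.9 → best response Yes.
Mutual best responses: (Yes, Amend, No); (Yes, Delay, Yes); (No, Amend, Yes).

The pure Nash equilibria are (Yes, Amend, No); (Yes, Delay, Yes); (No, Amend, Yes).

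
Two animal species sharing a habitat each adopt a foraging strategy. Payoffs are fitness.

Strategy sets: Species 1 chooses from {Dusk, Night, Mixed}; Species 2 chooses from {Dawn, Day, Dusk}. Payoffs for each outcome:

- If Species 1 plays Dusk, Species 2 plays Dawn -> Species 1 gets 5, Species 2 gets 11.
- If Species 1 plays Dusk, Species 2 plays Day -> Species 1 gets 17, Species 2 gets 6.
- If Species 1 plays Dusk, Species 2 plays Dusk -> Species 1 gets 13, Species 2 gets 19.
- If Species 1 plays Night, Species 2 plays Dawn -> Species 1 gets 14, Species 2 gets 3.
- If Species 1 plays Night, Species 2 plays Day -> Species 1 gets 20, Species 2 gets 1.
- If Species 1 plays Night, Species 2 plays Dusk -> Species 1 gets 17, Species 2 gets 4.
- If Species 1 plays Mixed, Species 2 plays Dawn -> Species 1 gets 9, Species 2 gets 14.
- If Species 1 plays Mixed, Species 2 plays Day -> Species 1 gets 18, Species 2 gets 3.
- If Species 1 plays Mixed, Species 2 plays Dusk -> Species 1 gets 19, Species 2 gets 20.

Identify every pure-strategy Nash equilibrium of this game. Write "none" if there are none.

(Dusk, Dawn): Species 1 can switch to Night (5 → 14). Not NE.
(Dusk, Day): Species 1 can switch to Night (17 → 20). Not NE.
(Dusk, Dusk): Species 1 can switch to Night (13 → 17). Not NE.
(Night, Dawn): Species 2 can switch to Dusk (3 → 4). Not NE.
(Night, Day): Species 2 can switch to Dawn (1 → 3). Not NE.
(Night, Dusk): Species 1 can switch to Mixed (17 → 19). Not NE.
(Mixed, Dawn): Species 1 can switch to Night (9 → 14). Not NE.
(Mixed, Day): Species 1 can switch to Night (18 → 20). Not NE.
(Mixed, Dusk): Species 1 gets 19, best alternative 17; Species 2 gets 20, best alternative 14. No profitable deviation — NE.

The unique pure-strategy Nash equilibrium is (Mixed, Dusk).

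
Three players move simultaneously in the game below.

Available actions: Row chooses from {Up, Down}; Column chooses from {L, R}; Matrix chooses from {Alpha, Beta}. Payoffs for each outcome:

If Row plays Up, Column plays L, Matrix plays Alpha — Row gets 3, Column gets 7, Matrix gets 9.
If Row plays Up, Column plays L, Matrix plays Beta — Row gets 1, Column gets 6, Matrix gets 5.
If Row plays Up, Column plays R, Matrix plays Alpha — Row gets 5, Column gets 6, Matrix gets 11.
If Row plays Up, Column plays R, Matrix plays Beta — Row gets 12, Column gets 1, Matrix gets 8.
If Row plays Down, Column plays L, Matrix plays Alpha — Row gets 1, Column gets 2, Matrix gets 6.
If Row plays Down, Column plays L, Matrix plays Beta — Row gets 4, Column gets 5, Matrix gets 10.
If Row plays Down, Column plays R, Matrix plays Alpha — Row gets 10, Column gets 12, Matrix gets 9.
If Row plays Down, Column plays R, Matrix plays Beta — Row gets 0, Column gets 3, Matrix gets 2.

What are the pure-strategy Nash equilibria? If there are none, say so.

(Up, L, Alpha) and (Down, L, Beta) and (Down, R, Alpha)

Mark each player's best response to every combination of opponents' strategies; a profile where every player is best-responding is a pure Nash equilibrium.
Row against (L, Alpha): payoffs 3, 1 → best response Up.
Row against (L, Beta): payoffs 1, 4 → best response Down.
Row against (R, Alpha): payoffs 5, 10 → best response Down.
Row against (R, Beta): payoffs 12, 0 → best response Up.
Column against (Up, Alpha): payoffs 7, 6 → best response L.
Column against (Up, Beta): payoffs 6, 1 → best response L.
Column against (Down, Alpha): payoffs 2, 12 → best response R.
Column against (Down, Beta): payoffs 5, 3 → best response L.
Matrix against (Up, L): payoffs 9, 5 → best response Alpha.
Matrix against (Up, R): payoffs 11, 8 → best response Alpha.
Matrix against (Down, L): payoffs 6, 10 → best response Beta.
Matrix against (Down, R): payoffs 9, 2 → best response Alpha.
Mutual best responses: (Up, L, Alpha); (Down, L, Beta); (Down, R, Alpha).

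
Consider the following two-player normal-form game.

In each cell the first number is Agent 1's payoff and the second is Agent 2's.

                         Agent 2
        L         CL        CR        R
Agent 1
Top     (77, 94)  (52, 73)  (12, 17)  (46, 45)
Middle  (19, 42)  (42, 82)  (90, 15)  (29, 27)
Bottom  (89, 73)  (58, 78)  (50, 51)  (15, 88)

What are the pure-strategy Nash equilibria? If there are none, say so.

(Top, L): Agent 1 can switch to Bottom (77 → 89). Not NE.
(Top, CL): Agent 1 can switch to Bottom (52 → 58). Not NE.
(Top, CR): Agent 1 can switch to Middle (12 → 90). Not NE.
(Top, R): Agent 2 can switch to L (45 → 94). Not NE.
(Middle, L): Agent 1 can switch to Top (19 → 77). Not NE.
(Middle, CL): Agent 1 can switch to Top (42 → 52). Not NE.
(Middle, CR): Agent 2 can switch to L (15 → 42). Not NE.
(Middle, R): Agent 1 can switch to Top (29 → 46). Not NE.
(Bottom, L): Agent 2 can switch to CL (73 → 78). Not NE.
(Bottom, CL): Agent 2 can switch to R (78 → 88). Not NE.
(Bottom, CR): Agent 1 can switch to Middle (50 → 90). Not NE.
(Bottom, R): Agent 1 can switch to Top (15 → 46). Not NE.

There is no pure-strategy Nash equilibrium.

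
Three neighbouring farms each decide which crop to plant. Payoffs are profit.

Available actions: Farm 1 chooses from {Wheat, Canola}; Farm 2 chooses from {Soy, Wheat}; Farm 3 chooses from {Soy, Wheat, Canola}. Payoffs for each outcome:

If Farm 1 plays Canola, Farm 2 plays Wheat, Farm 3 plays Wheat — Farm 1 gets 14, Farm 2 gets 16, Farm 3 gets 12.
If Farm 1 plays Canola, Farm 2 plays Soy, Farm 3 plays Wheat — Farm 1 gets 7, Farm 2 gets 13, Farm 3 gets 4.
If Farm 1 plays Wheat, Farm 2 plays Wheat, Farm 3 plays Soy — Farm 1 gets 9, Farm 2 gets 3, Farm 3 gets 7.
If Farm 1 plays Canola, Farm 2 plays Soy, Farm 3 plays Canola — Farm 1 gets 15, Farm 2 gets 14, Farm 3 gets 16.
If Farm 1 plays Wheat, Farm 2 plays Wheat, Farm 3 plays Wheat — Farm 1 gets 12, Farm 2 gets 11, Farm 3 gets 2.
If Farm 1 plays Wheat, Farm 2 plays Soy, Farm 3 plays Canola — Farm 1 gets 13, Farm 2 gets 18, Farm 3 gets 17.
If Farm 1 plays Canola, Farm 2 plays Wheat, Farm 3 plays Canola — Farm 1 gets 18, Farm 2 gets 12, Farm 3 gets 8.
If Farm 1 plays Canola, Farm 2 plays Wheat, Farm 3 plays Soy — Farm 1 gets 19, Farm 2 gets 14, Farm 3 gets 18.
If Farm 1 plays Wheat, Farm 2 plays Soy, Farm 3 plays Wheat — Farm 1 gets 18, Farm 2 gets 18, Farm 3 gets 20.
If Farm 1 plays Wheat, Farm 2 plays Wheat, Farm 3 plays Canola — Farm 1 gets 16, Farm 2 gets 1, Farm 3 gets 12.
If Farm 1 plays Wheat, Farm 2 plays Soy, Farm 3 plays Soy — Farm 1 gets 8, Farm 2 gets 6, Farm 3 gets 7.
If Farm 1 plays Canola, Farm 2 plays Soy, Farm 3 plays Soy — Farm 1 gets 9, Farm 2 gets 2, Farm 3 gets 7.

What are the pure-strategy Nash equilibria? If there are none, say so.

For each player, find the best response to each opponent profile; mutual best responses are the pure NE.
Farm 1 against (Soy, Soy): payoffs 8, 9 → best response Canola.
Farm 1 against (Soy, Wheat): payoffs 18, 7 → best response Wheat.
Farm 1 against (Soy, Canola): payoffs 13, 15 → best response Canola.
Farm 1 against (Wheat, Soy): payoffs 9, 19 → best response Canola.
Farm 1 against (Wheat, Wheat): payoffs 12, 14 → best response Canola.
Farm 1 against (Wheat, Canola): payoffs 16, 18 → best response Canola.
Farm 2 against (Wheat, Soy): payoffs 6, 3 → best response Soy.
Farm 2 against (Wheat, Wheat): payoffs 18, 11 → best response Soy.
Farm 2 against (Wheat, Canola): payoffs 18, 1 → best response Soy.
Farm 2 against (Canola, Soy): payoffs 2, 14 → best response Wheat.
Farm 2 against (Canola, Wheat): payoffs 13, 16 → best response Wheat.
Farm 2 against (Canola, Canola): payoffs 14, 12 → best response Soy.
Farm 3 against (Wheat, Soy): payoffs 7, 20, 17 → best response Wheat.
Farm 3 against (Wheat, Wheat): payoffs 7, 2, 12 → best response Canola.
Farm 3 against (Canola, Soy): payoffs 7, 4, 16 → best response Canola.
Farm 3 against (Canola, Wheat): payoffs 18, 12, 8 → best response Soy.
Mutual best responses: (Wheat, Soy, Wheat); (Canola, Soy, Canola); (Canola, Wheat, Soy).

(Wheat, Soy, Wheat) and (Canola, Soy, Canola) and (Canola, Wheat, Soy)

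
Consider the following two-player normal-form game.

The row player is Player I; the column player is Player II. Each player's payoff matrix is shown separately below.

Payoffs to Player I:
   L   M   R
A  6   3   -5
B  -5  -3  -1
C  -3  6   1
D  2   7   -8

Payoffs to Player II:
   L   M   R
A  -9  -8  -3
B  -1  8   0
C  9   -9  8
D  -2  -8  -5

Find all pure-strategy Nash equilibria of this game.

Player I against L: payoffs 6, -5, -3, 2 → best response A.
Player I against M: payoffs 3, -3, 6, 7 → best response D.
Player I against R: payoffs -5, -1, 1, -8 → best response C.
Player II against A: payoffs -9, -8, -3 → best response R.
Player II against B: payoffs -1, 8, 0 → best response M.
Player II against C: payoffs 9, -9, 8 → best response L.
Player II against D: payoffs -2, -8, -5 → best response L.
No profile is a mutual best response for all players.

No pure-strategy Nash equilibrium.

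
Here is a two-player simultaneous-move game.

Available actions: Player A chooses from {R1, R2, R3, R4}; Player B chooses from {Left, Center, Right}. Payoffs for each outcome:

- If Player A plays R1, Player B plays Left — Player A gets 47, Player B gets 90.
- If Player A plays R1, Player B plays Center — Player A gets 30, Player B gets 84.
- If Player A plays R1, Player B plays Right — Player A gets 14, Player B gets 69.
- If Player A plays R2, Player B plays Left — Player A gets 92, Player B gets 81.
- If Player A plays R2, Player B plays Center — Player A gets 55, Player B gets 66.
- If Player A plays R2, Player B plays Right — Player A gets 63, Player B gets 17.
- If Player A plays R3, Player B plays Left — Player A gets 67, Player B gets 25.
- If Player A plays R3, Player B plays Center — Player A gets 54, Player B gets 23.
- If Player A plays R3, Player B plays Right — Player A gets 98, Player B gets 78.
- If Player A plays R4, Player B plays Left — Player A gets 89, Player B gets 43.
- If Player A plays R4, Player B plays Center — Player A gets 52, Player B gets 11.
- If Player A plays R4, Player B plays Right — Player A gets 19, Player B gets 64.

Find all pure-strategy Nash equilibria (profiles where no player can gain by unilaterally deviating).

Pure-strategy Nash equilibria: (R2, Left); (R3, Right)

Player A against Left: payoffs 47, 92, 67, 89 → best response R2.
Player A against Center: payoffs 30, 55, 54, 52 → best response R2.
Player A against Right: payoffs 14, 63, 98, 19 → best response R3.
Player B against R1: payoffs 90, 84, 69 → best response Left.
Player B against R2: payoffs 81, 66, 17 → best response Left.
Player B against R3: payoffs 25, 23, 78 → best response Right.
Player B against R4: payoffs 43, 11, 64 → best response Right.
Mutual best responses: (R2, Left); (R3, Right).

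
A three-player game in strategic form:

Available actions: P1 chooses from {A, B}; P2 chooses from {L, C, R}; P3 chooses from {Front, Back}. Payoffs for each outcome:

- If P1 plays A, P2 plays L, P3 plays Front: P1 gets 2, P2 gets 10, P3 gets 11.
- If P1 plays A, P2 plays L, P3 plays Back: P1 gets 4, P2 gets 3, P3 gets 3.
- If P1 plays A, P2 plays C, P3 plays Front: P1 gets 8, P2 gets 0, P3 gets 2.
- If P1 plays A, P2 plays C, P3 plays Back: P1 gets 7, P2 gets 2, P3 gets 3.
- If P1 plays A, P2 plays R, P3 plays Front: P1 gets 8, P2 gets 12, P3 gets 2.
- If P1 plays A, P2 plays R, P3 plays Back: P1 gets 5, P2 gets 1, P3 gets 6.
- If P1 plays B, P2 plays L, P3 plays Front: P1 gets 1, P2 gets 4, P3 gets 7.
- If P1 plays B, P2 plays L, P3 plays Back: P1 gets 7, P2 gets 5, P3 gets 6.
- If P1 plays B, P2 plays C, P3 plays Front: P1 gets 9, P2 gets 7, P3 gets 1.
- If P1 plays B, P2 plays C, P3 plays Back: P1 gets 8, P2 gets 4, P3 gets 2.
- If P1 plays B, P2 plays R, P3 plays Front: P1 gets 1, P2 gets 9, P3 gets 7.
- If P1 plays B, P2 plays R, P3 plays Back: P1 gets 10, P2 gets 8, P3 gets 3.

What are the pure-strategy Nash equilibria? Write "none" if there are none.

For each player, find the best response to each opponent profile; mutual best responses are the pure NE.
P1 against (L, Front): payoffs 2, 1 → best response A.
P1 against (L, Back): payoffs 4, 7 → best response B.
P1 against (C, Front): payoffs 8, 9 → best response B.
P1 against (C, Back): payoffs 7, 8 → best response B.
P1 against (R, Front): payoffs 8, 1 → best response A.
P1 against (R, Back): payoffs 5, 10 → best response B.
P2 against (A, Front): payoffs 10, 0, 12 → best response R.
P2 against (A, Back): payoffs 3, 2, 1 → best response L.
P2 against (B, Front): payoffs 4, 7, 9 → best response R.
P2 against (B, Back): payoffs 5, 4, 8 → best response R.
P3 against (A, L): payoffs 11, 3 → best response Front.
P3 against (A, C): payoffs 2, 3 → best response Back.
P3 against (A, R): payoffs 2, 6 → best response Back.
P3 against (B, L): payoffs 7, 6 → best response Front.
P3 against (B, C): payoffs 1, 2 → best response Back.
P3 against (B, R): payoffs 7, 3 → best response Front.
No profile is a mutual best response for all players.

This game has no pure Nash equilibrium.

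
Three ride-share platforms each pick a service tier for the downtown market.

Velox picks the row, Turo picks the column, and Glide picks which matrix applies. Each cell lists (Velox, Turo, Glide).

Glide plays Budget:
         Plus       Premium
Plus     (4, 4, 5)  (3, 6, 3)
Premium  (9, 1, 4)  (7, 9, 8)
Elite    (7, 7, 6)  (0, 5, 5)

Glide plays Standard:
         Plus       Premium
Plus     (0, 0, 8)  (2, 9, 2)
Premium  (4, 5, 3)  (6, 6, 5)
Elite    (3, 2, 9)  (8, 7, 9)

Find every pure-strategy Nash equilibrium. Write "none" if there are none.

(Plus, Plus, Budget): Velox can switch to Premium (4 → 9). Not NE.
(Plus, Plus, Standard): Velox can switch to Premium (0 → 4). Not NE.
(Plus, Premium, Budget): Velox can switch to Premium (3 → 7). Not NE.
(Plus, Premium, Standard): Velox can switch to Premium (2 → 6). Not NE.
(Premium, Plus, Budget): Turo can switch to Premium (1 → 9). Not NE.
(Premium, Plus, Standard): Turo can switch to Premium (5 → 6). Not NE.
(Premium, Premium, Budget): Velox gets 7, best alternative 3; Turo gets 9, best alternative 1; Glide gets 8, best alternative 5. No profitable deviation — NE.
(Premium, Premium, Standard): Velox can switch to Elite (6 → 8). Not NE.
(Elite, Plus, Budget): Velox can switch to Premium (7 → 9). Not NE.
(Elite, Plus, Standard): Velox can switch to Premium (3 → 4). Not NE.
(Elite, Premium, Budget): Velox can switch to Plus (0 → 3). Not NE.
(Elite, Premium, Standard): Velox gets 8, best alternative 6; Turo gets 7, best alternative 2; Glide gets 9, best alternative 5. No profitable deviation — NE.

Pure-strategy Nash equilibria: (Premium, Premium, Budget) and (Elite, Premium, Standard)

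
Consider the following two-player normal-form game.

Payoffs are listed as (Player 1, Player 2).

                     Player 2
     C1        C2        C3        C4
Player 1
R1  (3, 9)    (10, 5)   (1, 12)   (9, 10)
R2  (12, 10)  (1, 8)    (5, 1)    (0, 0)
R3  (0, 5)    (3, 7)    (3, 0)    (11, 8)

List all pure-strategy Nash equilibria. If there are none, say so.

Pure-strategy Nash equilibria: (R2, C1), (R3, C4)

For each player, find the best response to each opponent profile; mutual best responses are the pure NE.
Player 1 against C1: payoffs 3, 12, 0 → best response R2.
Player 1 against C2: payoffs 10, 1, 3 → best response R1.
Player 1 against C3: payoffs 1, 5, 3 → best response R2.
Player 1 against C4: payoffs 9, 0, 11 → best response R3.
Player 2 against R1: payoffs 9, 5, 12, 10 → best response C3.
Player 2 against R2: payoffs 10, 8, 1, 0 → best response C1.
Player 2 against R3: payoffs 5, 7, 0, 8 → best response C4.
Mutual best responses: (R2, C1); (R3, C4).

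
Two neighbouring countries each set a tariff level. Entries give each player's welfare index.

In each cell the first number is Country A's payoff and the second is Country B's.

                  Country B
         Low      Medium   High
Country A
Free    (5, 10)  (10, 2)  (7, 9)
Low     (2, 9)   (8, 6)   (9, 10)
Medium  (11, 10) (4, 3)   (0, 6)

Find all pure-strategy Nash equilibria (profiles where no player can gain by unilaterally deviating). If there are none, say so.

Country A against Low: payoffs 5, 2, 11 → best response Medium.
Country A against Medium: payoffs 10, 8, 4 → best response Free.
Country A against High: payoffs 7, 9, 0 → best response Low.
Country B against Free: payoffs 10, 2, 9 → best response Low.
Country B against Low: payoffs 9, 6, 10 → best response High.
Country B against Medium: payoffs 10, 3, 6 → best response Low.
Mutual best responses: (Low, High); (Medium, Low).

Pure-strategy Nash equilibria: (Low, High) and (Medium, Low)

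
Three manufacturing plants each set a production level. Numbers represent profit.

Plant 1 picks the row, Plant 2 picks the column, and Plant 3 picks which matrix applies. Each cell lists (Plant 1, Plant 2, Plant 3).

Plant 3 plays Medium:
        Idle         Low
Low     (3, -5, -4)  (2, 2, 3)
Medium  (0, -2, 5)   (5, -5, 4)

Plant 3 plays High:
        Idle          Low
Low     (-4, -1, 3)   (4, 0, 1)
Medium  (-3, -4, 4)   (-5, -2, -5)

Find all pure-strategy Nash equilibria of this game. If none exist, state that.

No pure-strategy Nash equilibrium.

Plant 1 against (Idle, Medium): payoffs 3, 0 → best response Low.
Plant 1 against (Idle, High): payoffs -4, -3 → best response Medium.
Plant 1 against (Low, Medium): payoffs 2, 5 → best response Medium.
Plant 1 against (Low, High): payoffs 4, -5 → best response Low.
Plant 2 against (Low, Medium): payoffs -5, 2 → best response Low.
Plant 2 against (Low, High): payoffs -1, 0 → best response Low.
Plant 2 against (Medium, Medium): payoffs -2, -5 → best response Idle.
Plant 2 against (Medium, High): payoffs -4, -2 → best response Low.
Plant 3 against (Low, Idle): payoffs -4, 3 → best response High.
Plant 3 against (Low, Low): payoffs 3, 1 → best response Medium.
Plant 3 against (Medium, Idle): payoffs 5, 4 → best response Medium.
Plant 3 against (Medium, Low): payoffs 4, -5 → best response Medium.
No profile is a mutual best response for all players.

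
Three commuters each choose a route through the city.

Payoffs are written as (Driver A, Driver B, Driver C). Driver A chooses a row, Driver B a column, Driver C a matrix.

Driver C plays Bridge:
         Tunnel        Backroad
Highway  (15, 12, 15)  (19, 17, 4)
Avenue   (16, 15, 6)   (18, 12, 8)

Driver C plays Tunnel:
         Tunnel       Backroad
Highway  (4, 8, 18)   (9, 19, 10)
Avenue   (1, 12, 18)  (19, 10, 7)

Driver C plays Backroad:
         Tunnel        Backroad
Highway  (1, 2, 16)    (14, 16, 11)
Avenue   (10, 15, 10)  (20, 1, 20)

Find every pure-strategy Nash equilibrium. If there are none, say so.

This game has no pure Nash equilibrium.

Driver A against (Tunnel, Bridge): payoffs 15, 16 → best response Avenue.
Driver A against (Tunnel, Tunnel): payoffs 4, 1 → best response Highway.
Driver A against (Tunnel, Backroad): payoffs 1, 10 → best response Avenue.
Driver A against (Backroad, Bridge): payoffs 19, 18 → best response Highway.
Driver A against (Backroad, Tunnel): payoffs 9, 19 → best response Avenue.
Driver A against (Backroad, Backroad): payoffs 14, 20 → best response Avenue.
Driver B against (Highway, Bridge): payoffs 12, 17 → best response Backroad.
Driver B against (Highway, Tunnel): payoffs 8, 19 → best response Backroad.
Driver B against (Highway, Backroad): payoffs 2, 16 → best response Backroad.
Driver B against (Avenue, Bridge): payoffs 15, 12 → best response Tunnel.
Driver B against (Avenue, Tunnel): payoffs 12, 10 → best response Tunnel.
Driver B against (Avenue, Backroad): payoffs 15, 1 → best response Tunnel.
Driver C against (Highway, Tunnel): payoffs 15, 18, 16 → best response Tunnel.
Driver C against (Highway, Backroad): payoffs 4, 10, 11 → best response Backroad.
Driver C against (Avenue, Tunnel): payoffs 6, 18, 10 → best response Tunnel.
Driver C against (Avenue, Backroad): payoffs 8, 7, 20 → best response Backroad.
No profile is a mutual best response for all players.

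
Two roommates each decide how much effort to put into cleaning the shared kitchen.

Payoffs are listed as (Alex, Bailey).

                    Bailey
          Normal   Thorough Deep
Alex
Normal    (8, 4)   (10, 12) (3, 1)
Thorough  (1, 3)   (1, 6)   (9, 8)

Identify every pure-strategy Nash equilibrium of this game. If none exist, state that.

(Normal, Normal): Bailey can switch to Thorough (4 → 12). Not NE.
(Normal, Thorough): Alex gets 10, best alternative 1; Bailey gets 12, best alternative 4. No profitable deviation — NE.
(Normal, Deep): Alex can switch to Thorough (3 → 9). Not NE.
(Thorough, Normal): Alex can switch to Normal (1 → 8). Not NE.
(Thorough, Thorough): Alex can switch to Normal (1 → 10). Not NE.
(Thorough, Deep): Alex gets 9, best alternative 3; Bailey gets 8, best alternative 6. No profitable deviation — NE.

The pure Nash equilibria are (Normal, Thorough); (Thorough, Deep).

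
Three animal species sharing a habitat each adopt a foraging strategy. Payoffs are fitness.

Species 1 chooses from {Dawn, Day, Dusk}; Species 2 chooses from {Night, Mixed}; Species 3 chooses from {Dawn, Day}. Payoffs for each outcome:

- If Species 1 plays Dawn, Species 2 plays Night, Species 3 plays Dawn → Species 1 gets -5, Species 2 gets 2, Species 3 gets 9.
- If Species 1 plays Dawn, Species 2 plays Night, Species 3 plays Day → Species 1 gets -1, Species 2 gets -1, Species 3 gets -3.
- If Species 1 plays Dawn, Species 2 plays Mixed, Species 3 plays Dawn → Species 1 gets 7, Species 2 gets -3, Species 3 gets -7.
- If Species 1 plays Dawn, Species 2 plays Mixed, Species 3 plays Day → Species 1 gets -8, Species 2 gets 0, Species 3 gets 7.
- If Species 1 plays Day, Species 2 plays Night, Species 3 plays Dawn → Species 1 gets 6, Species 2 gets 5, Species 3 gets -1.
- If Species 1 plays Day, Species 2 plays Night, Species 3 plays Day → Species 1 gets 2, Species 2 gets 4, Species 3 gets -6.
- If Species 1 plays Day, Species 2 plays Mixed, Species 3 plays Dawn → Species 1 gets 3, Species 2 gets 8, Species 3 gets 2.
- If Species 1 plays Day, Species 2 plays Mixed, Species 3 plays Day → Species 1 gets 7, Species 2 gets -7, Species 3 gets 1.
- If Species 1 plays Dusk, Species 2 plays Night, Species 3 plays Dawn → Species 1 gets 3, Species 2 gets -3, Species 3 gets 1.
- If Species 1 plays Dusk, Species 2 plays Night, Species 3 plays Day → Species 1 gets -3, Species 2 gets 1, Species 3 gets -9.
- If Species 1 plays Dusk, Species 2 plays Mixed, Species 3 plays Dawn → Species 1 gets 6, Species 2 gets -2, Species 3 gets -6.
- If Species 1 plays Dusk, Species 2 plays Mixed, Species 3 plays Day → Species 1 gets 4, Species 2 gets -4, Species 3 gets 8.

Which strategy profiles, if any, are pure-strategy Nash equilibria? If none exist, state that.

No pure-strategy Nash equilibrium.

For each strategy profile, look for a profitable unilateral deviation.
(Dawn, Night, Dawn): Species 1 can switch to Day (-5 → 6). Not NE.
(Dawn, Night, Day): Species 1 can switch to Day (-1 → 2). Not NE.
(Dawn, Mixed, Dawn): Species 2 can switch to Night (-3 → 2). Not NE.
(Dawn, Mixed, Day): Species 1 can switch to Day (-8 → 7). Not NE.
(Day, Night, Dawn): Species 2 can switch to Mixed (5 → 8). Not NE.
(Day, Night, Day): Species 3 can switch to Dawn (-6 → -1). Not NE.
(Day, Mixed, Dawn): Species 1 can switch to Dawn (3 → 7). Not NE.
(Day, Mixed, Day): Species 2 can switch to Night (-7 → 4). Not NE.
(Dusk, Night, Dawn): Species 1 can switch to Day (3 → 6). Not NE.
(Dusk, Night, Day): Species 1 can switch to Dawn (-3 → -1). Not NE.
(Dusk, Mixed, Dawn): Species 1 can switch to Dawn (6 → 7). Not NE.
(Dusk, Mixed, Day): Species 1 can switch to Day (4 → 7). Not NE.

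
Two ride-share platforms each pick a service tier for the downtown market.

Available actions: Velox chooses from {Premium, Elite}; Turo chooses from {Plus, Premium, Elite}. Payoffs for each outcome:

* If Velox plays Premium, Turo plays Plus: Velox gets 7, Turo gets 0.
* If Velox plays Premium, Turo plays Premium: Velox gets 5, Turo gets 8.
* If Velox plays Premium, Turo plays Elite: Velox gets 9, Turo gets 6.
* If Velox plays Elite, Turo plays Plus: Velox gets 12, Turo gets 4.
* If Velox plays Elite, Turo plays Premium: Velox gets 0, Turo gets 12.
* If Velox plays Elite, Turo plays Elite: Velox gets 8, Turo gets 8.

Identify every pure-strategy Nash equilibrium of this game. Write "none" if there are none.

Mark each player's best response to every combination of opponents' strategies; a profile where every player is best-responding is a pure Nash equilibrium.
Velox against Plus: payoffs 7, 12 → best response Elite.
Velox against Premium: payoffs 5, 0 → best response Premium.
Velox against Elite: payoffs 9, 8 → best response Premium.
Turo against Premium: payoffs 0, 8, 6 → best response Premium.
Turo against Elite: payoffs 4, 12, 8 → best response Premium.
Mutual best responses: (Premium, Premium).

The unique pure-strategy Nash equilibrium is (Premium, Premium).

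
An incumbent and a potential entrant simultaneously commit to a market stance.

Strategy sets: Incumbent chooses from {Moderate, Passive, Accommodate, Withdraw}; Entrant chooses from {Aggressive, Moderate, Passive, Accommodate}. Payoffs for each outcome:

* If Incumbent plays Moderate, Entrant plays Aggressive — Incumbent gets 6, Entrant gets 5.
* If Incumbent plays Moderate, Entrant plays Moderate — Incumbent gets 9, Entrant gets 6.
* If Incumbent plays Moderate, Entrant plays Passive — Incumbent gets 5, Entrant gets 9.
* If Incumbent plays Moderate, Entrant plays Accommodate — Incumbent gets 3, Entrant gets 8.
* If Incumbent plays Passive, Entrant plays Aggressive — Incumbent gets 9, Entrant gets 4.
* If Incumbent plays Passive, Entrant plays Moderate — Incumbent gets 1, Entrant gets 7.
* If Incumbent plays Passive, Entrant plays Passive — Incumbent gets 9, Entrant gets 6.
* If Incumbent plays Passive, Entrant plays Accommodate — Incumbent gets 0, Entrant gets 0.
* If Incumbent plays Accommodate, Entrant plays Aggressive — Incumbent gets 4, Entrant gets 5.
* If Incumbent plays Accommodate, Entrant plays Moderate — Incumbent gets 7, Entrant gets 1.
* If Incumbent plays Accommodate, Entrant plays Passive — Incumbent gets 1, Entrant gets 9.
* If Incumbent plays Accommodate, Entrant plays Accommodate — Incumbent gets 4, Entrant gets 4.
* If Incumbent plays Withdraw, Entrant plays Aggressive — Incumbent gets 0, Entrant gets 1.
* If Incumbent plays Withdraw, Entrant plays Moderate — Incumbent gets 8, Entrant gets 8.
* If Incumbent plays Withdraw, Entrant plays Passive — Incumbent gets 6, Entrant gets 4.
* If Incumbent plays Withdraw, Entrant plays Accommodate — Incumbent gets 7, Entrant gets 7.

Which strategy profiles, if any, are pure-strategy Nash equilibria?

This game has no pure Nash equilibrium.

Mark each player's best response to every combination of opponents' strategies; a profile where every player is best-responding is a pure Nash equilibrium.
Incumbent against Aggressive: payoffs 6, 9, 4, 0 → best response Passive.
Incumbent against Moderate: payoffs 9, 1, 7, 8 → best response Moderate.
Incumbent against Passive: payoffs 5, 9, 1, 6 → best response Passive.
Incumbent against Accommodate: payoffs 3, 0, 4, 7 → best response Withdraw.
Entrant against Moderate: payoffs 5, 6, 9, 8 → best response Passive.
Entrant against Passive: payoffs 4, 7, 6, 0 → best response Moderate.
Entrant against Accommodate: payoffs 5, 1, 9, 4 → best response Passive.
Entrant against Withdraw: payoffs 1, 8, 4, 7 → best response Moderate.
No profile is a mutual best response for all players.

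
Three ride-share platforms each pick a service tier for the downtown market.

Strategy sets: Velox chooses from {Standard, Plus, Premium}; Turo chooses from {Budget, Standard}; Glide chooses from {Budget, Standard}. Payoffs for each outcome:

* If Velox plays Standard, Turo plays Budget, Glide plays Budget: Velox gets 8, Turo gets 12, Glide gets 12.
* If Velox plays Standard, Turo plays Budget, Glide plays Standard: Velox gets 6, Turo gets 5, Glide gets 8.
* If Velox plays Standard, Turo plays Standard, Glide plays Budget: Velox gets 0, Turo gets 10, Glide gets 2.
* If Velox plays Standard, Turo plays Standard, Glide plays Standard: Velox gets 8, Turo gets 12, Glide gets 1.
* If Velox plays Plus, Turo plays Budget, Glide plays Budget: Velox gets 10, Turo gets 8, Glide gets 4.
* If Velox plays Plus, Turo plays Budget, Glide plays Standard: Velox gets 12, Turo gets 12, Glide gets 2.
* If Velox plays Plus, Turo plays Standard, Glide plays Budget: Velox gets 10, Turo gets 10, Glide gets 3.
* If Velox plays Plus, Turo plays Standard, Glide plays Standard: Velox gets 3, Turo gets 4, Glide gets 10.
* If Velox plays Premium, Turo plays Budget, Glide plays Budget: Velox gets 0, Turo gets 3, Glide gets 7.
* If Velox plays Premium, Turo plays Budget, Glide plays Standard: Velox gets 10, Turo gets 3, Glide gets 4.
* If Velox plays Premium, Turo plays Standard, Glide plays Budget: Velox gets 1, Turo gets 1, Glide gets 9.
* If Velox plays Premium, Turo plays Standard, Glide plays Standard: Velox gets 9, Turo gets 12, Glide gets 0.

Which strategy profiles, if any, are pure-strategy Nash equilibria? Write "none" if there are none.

For each strategy profile, look for a profitable unilateral deviation.
(Standard, Budget, Budget): Velox can switch to Plus (8 → 10). Not NE.
(Standard, Budget, Standard): Velox can switch to Plus (6 → 12). Not NE.
(Standard, Standard, Budget): Velox can switch to Plus (0 → 10). Not NE.
(Standard, Standard, Standard): Velox can switch to Premium (8 → 9). Not NE.
(Plus, Budget, Budget): Turo can switch to Standard (8 → 10). Not NE.
(Plus, Budget, Standard): Glide can switch to Budget (2 → 4). Not NE.
(Plus, Standard, Budget): Glide can switch to Standard (3 → 10). Not NE.
(Plus, Standard, Standard): Velox can switch to Standard (3 → 8). Not NE.
(Premium, Budget, Budget): Velox can switch to Standard (0 → 8). Not NE.
(Premium, Budget, Standard): Velox can switch to Plus (10 → 12). Not NE.
(Premium, Standard, Budget): Velox can switch to Plus (1 → 10). Not NE.
(Premium, Standard, Standard): Glide can switch to Budget (0 → 9). Not NE.

none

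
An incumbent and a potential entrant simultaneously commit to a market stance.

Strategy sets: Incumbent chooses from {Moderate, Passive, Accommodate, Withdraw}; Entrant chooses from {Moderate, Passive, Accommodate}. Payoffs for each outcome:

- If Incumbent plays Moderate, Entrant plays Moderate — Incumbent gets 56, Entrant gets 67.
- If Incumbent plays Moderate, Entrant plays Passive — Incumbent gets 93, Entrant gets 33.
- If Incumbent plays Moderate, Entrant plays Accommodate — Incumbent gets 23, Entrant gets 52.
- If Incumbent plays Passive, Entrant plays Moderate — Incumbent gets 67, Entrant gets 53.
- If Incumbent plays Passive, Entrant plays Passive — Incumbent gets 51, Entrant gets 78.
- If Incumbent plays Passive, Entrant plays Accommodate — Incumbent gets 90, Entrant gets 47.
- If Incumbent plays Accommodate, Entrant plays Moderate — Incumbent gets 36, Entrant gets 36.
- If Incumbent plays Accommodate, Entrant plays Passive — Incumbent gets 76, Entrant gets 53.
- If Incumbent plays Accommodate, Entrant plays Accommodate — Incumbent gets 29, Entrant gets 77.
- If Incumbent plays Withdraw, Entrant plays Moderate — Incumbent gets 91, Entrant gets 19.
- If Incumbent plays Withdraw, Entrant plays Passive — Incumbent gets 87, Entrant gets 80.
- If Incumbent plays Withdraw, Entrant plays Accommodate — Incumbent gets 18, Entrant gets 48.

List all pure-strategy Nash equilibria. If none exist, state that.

none

Incumbent against Moderate: payoffs 56, 67, 36, 91 → best response Withdraw.
Incumbent against Passive: payoffs 93, 51, 76, 87 → best response Moderate.
Incumbent against Accommodate: payoffs 23, 90, 29, 18 → best response Passive.
Entrant against Moderate: payoffs 67, 33, 52 → best response Moderate.
Entrant against Passive: payoffs 53, 78, 47 → best response Passive.
Entrant against Accommodate: payoffs 36, 53, 77 → best response Accommodate.
Entrant against Withdraw: payoffs 19, 80, 48 → best response Passive.
No profile is a mutual best response for all players.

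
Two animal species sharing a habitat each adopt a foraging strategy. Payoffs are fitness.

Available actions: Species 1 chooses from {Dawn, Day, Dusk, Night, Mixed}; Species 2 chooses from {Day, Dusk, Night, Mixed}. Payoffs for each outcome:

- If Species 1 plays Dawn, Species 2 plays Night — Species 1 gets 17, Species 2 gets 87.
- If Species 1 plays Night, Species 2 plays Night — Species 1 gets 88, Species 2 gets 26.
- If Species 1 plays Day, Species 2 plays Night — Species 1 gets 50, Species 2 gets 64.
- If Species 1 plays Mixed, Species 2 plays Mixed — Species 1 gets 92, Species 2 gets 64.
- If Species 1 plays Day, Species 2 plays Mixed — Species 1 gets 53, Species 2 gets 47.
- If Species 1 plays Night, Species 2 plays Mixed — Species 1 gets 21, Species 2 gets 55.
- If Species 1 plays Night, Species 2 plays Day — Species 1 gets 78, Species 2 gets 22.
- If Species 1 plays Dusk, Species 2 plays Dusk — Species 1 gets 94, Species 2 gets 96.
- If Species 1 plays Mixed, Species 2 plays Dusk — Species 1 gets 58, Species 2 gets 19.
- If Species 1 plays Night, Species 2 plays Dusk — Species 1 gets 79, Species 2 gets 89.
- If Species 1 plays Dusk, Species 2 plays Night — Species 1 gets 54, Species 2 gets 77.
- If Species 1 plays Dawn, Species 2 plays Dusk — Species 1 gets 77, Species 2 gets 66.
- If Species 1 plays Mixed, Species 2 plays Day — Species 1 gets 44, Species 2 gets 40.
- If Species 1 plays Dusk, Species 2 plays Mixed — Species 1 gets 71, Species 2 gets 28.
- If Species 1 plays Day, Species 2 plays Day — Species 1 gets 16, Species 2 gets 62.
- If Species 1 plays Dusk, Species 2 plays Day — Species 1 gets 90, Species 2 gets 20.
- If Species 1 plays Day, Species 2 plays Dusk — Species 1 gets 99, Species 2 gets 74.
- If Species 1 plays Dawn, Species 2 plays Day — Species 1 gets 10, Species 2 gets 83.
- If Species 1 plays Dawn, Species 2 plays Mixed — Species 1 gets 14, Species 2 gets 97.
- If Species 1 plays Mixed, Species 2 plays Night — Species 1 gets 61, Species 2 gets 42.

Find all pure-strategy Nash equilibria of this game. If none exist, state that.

For each player, find the best response to each opponent profile; mutual best responses are the pure NE.
Species 1 against Day: payoffs 10, 16, 90, 78, 44 → best response Dusk.
Species 1 against Dusk: payoffs 77, 99, 94, 79, 58 → best response Day.
Species 1 against Night: payoffs 17, 50, 54, 88, 61 → best response Night.
Species 1 against Mixed: payoffs 14, 53, 71, 21, 92 → best response Mixed.
Species 2 against Dawn: payoffs 83, 66, 87, 97 → best response Mixed.
Species 2 against Day: payoffs 62, 74, 64, 47 → best response Dusk.
Species 2 against Dusk: payoffs 20, 96, 77, 28 → best response Dusk.
Species 2 against Night: payoffs 22, 89, 26, 55 → best response Dusk.
Species 2 against Mixed: payoffs 40, 19, 42, 64 → best response Mixed.
Mutual best responses: (Day, Dusk); (Mixed, Mixed).

The pure Nash equilibria are (Day, Dusk); (Mixed, Mixed).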